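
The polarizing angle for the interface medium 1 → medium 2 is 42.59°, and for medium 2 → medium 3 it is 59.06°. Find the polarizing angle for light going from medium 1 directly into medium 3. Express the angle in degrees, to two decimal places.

Each Brewster angle gives a ratio: n₂/n₁ = tan 42.59° = 0.9192, n₃/n₂ = tan 59.06° = 1.6682.
n₃/n₁ = 1.5335. Then tan θ_B(1→3) = n₃/n₁, so θ_B(1→3) = arctan(1.5335) = 56.89°.

θ_B ≈ 56.89°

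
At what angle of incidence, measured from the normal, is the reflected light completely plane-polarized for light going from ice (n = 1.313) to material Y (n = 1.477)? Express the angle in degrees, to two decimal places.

θ_B ≈ 48.36°

The reflected p-component vanishes when tan θ_B = n₂/n₁.
Here n₂/n₁ = 1.477/1.313 = 1.1249, and Brewster's law gives tan θ_B = n₂/n₁. Taking the arctangent, θ_B = 48.36°.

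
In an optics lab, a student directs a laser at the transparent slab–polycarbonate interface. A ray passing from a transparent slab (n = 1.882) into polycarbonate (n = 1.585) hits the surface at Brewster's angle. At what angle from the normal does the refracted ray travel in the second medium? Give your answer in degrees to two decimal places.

θ_t ≈ 49.90°

tan θ_B = n₂/n₁ = 1.585/1.882 = 0.8422, so θ_B = 40.10°.
Since θ_B + θ_t = 90° at Brewster incidence, θ_t = 90° − 40.10° = 49.90°.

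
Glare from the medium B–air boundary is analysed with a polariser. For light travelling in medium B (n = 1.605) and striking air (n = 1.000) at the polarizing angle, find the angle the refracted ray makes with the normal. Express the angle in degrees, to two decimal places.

tan θ_B = n₂/n₁ = 1.000/1.605 = 0.6231, so θ_B = 31.93°.
Since θ_B + θ_t = 90° at Brewster incidence, θ_t = 90° − 31.93° = 58.07°.

θ_t ≈ 58.07°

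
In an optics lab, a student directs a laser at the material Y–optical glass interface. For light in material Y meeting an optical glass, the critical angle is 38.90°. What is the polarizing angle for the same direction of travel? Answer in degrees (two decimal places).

θ_B ≈ 32.13°

sin θ_c = n₂/n₁, so n₂/n₁ = sin 38.90° = 0.6280.
Brewster: tan θ_B = n₂/n₁ = 0.6280.
θ_B = arctan(0.6280) = 32.13°.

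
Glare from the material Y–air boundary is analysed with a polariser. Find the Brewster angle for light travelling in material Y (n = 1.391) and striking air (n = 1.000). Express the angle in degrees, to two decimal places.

Brewster's condition: tan θ_B = n₂/n₁ = 1.000/1.391 = 0.7189. Taking the arctangent, θ_B = 35.71°.

θ_B ≈ 35.71°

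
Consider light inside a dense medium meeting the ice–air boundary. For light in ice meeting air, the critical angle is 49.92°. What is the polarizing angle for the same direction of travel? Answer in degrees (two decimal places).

θ_B ≈ 37.42°

n₂/n₁ = sin θ_c = sin 49.92° = 0.7651.
tan θ_B equals the same ratio, so θ_B = arctan(0.7651) = 37.42°.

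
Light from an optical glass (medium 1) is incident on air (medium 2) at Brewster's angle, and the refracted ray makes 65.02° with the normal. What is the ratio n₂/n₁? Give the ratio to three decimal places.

θ_B + θ_t = 90°, so θ_B = 90° − 65.02° = 24.98°.
Then n₂/n₁ = tan θ_B = tan 24.98° = 0.466.

n₂/n₁ ≈ 0.466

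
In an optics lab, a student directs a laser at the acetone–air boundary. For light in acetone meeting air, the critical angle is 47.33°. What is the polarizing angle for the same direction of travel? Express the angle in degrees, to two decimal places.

θ_B ≈ 36.33°

n₂/n₁ = sin θ_c = sin 47.33° = 0.7353.
tan θ_B equals the same ratio, so θ_B = arctan(0.7353) = 36.33°.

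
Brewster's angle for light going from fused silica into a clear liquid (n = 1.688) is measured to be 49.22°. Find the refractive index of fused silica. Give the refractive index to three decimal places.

n ≈ 1.456

At Brewster's angle, tan θ_B = n₂/n₁ with n₁ on the incident side (fused silica) and n₂ on the transmitted side (a clear liquid).
n₁ = n₂ / tan θ_B = 1.688 / tan 49.22° = 1.456.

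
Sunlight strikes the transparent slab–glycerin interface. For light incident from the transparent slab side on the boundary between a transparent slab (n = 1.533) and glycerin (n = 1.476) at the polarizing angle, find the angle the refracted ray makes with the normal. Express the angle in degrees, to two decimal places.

θ_t ≈ 46.09°

tan θ_B = n₂/n₁ = 1.476/1.533 = 0.9628, so θ_B = 43.91°.
Since θ_B + θ_t = 90° at Brewster incidence, θ_t = 90° − 43.91° = 46.09°.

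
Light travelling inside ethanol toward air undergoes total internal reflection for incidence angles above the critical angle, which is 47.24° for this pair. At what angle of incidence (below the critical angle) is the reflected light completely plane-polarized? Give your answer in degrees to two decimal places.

n₂/n₁ = sin θ_c = sin 47.24° = 0.7342.
tan θ_B equals the same ratio, so θ_B = arctan(0.7342) = 36.29°.

θ_B ≈ 36.29°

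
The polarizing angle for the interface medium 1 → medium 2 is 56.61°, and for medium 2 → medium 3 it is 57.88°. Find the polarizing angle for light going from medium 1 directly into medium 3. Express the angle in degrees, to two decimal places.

tan θ_B(1→2) = n₂/n₁ = tan 56.61° = 1.5172.
tan θ_B(2→3) = n₃/n₂ = tan 57.88° = 1.5929.
Multiplying, n₃/n₁ = 1.5172 × 1.5929 = 2.4167, and θ_B(1→3) = arctan 2.4167 = 67.52°.

θ_B ≈ 67.52°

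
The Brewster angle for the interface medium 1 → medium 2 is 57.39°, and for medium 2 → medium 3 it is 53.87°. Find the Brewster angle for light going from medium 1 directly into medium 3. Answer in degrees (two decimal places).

n₂/n₁ = tan 57.39° = 1.5631 and n₃/n₂ = tan 53.87° = 1.3698.
So n₃/n₁ = (n₂/n₁)(n₃/n₂) = 1.5631 × 1.3698 = 2.1411.
θ_B(1→3) = arctan(2.1411) = 64.97°.

θ_B ≈ 64.97°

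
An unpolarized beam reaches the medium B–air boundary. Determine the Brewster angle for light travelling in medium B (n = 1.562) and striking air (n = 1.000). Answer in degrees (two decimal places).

The reflected p-component vanishes when tan θ_B = n₂/n₁.
tan θ_B = n₂/n₁ = 1.000/1.562 = 0.6402.
So θ_B = arctan 0.6402 = 32.63°.

θ_B ≈ 32.63°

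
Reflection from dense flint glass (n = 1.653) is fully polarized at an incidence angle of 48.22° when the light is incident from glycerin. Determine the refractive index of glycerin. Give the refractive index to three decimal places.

n ≈ 1.477

Full polarization of the reflected beam means tan θ_B = n₂/n₁, where n₁ is the incident medium (glycerin).
n₁ = n₂ / tan θ_B = 1.653 / tan 48.22° = 1.477.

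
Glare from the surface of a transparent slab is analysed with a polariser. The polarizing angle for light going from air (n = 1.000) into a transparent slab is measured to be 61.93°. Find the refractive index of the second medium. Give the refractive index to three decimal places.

n ≈ 1.875

Full polarization of the reflected beam means tan θ_B = n₂/n₁, where n₁ is the incident medium (air).
n₂ = n₁ tan θ_B = 1.000 × tan 61.93° = 1.875.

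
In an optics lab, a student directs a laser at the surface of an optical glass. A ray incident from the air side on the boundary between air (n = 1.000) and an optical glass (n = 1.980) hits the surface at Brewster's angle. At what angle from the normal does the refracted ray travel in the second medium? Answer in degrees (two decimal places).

tan θ_B = n₂/n₁ = 1.980/1.000 = 1.9800, so θ_B = 63.20°.
Since θ_B + θ_t = 90° at Brewster incidence, θ_t = 90° − 63.20° = 26.80°.

θ_t ≈ 26.80°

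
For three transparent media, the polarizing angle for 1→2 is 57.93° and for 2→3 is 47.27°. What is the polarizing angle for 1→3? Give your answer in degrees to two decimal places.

tan θ_B(1→2) = n₂/n₁ = tan 57.93° = 1.5960.
tan θ_B(2→3) = n₃/n₂ = tan 47.27° = 1.0826.
n₃/n₁ = 1.7277. Then tan θ_B(1→3) = n₃/n₁, so θ_B(1→3) = arctan(1.7277) = 59.94°.

θ_B ≈ 59.94°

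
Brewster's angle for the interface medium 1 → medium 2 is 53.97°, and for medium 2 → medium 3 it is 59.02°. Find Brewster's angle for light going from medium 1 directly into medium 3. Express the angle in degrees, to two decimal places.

tan θ_B(1→2) = n₂/n₁ = tan 53.97° = 1.3749.
tan θ_B(2→3) = n₃/n₂ = tan 59.02° = 1.6656.
n₃/n₁ = 2.2900. Then tan θ_B(1→3) = n₃/n₁, so θ_B(1→3) = arctan(2.2900) = 66.41°.

θ_B ≈ 66.41°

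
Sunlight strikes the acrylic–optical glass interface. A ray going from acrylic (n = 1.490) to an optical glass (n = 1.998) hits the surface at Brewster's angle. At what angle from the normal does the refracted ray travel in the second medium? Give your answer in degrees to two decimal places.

θ_t ≈ 36.71°

θ_B = arctan(n₂/n₁) = arctan(1.998/1.490) = 53.29°.
The refracted ray is perpendicular to the reflected ray, so θ_t = 90° − θ_B = 36.71°.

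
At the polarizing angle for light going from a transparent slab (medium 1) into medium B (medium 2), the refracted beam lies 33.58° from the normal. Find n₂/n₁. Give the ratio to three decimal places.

n₂/n₁ ≈ 1.506

At Brewster incidence θ_B = 90° − θ_t = 90° − 33.58° = 56.42°.
Then n₂/n₁ = tan θ_B = tan 56.42° = 1.506.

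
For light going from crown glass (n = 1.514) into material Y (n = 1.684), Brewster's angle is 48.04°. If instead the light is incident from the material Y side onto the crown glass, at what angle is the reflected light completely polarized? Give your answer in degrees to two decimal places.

tan θ_B' = n₁/n₂ = 1/tan θ_B, so θ_B' = 90° − θ_B.
θ_B' = 90° − 48.04° = 41.96°.

θ_B' ≈ 41.96°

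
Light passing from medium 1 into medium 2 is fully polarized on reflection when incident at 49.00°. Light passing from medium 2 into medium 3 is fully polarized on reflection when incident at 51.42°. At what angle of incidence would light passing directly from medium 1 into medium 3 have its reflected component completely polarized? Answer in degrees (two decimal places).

θ_B ≈ 55.26°

Each Brewster angle gives a ratio: n₂/n₁ = tan 49.00° = 1.1504, n₃/n₂ = tan 51.42° = 1.2536.
n₃/n₁ = 1.4421. Then tan θ_B(1→3) = n₃/n₁, so θ_B(1→3) = arctan(1.4421) = 55.26°.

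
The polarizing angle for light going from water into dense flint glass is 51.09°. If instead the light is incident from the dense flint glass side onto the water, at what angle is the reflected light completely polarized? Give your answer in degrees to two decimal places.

θ_B' ≈ 38.91°

Reversing the direction swaps n₁ and n₂, so tan θ_B' = 1/tan θ_B and θ_B' = 90° − θ_B.
Hence θ_B' = 90° − 51.09° = 38.91°.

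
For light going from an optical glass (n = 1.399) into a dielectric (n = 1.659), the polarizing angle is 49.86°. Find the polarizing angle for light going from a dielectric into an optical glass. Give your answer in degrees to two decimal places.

The two Brewster angles are complementary: θ_B' = 90° − θ_B = 90° − 49.86° = 40.14°.

θ_B' ≈ 40.14°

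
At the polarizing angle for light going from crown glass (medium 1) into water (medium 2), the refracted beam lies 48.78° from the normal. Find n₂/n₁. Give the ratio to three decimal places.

At Brewster incidence θ_B = 90° − θ_t = 90° − 48.78° = 41.22°.
tan θ_B = n₂/n₁, so n₂/n₁ = tan 41.22° = 0.876.

n₂/n₁ ≈ 0.876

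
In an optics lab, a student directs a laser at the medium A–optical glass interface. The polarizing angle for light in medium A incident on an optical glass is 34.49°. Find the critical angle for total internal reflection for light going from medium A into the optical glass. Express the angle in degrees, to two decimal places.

θ_c ≈ 43.39°

tan θ_B = n₂/n₁ = tan 34.49° = 0.6870.
Total internal reflection: sin θ_c = n₂/n₁ = 0.6870.
θ_c = arcsin(0.6870) = 43.39°.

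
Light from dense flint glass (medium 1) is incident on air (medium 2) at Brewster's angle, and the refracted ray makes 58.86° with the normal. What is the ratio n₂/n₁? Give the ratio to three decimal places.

n₂/n₁ ≈ 0.604

θ_B + θ_t = 90°, so θ_B = 90° − 58.86° = 31.14°.
Then n₂/n₁ = tan θ_B = tan 31.14° = 0.604.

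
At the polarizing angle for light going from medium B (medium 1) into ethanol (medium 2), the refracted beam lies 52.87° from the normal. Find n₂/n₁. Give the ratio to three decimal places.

θ_B + θ_t = 90°, so θ_B = 90° − 52.87° = 37.13°.
tan θ_B = n₂/n₁, so n₂/n₁ = tan 37.13° = 0.757.

n₂/n₁ ≈ 0.757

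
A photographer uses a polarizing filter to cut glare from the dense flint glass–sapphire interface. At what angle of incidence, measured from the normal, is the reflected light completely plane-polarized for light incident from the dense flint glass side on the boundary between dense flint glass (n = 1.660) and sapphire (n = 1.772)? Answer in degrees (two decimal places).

θ_B ≈ 46.87°

tan θ_B = n₂/n₁ = 1.772/1.660 = 1.0675. Taking the arctangent, θ_B = 46.87°.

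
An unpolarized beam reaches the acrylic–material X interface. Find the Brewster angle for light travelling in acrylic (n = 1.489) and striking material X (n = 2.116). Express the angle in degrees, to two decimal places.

At Brewster's angle the reflected and refracted rays are perpendicular, which with Snell's law gives tan θ_B = n₂/n₁.
Brewster's condition: tan θ_B = n₂/n₁ = 2.116/1.489 = 1.4211.
θ_B = arctan(1.4211) = 54.87°.

θ_B ≈ 54.87°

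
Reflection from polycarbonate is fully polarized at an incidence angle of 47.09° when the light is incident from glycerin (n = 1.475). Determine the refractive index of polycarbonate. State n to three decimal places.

n ≈ 1.587

Brewster's law: tan θ_B = n₂/n₁ (light incident in glycerin, refracted into polycarbonate).
n₂ = n₁ tan θ_B = 1.475 × tan 47.09° = 1.587.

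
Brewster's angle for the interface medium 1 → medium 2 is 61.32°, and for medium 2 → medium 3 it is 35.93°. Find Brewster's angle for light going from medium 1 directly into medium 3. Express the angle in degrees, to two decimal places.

θ_B ≈ 52.95°

n₂/n₁ = tan 61.32° = 1.8281 and n₃/n₂ = tan 35.93° = 0.7247.
Multiplying, n₃/n₁ = 1.8281 × 0.7247 = 1.3247, and θ_B(1→3) = arctan 1.3247 = 52.95°.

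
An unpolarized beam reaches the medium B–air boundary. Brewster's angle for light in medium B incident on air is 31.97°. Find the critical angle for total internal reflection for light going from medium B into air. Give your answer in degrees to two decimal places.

θ_c ≈ 38.62°

tan θ_B = n₂/n₁ = tan 31.97° = 0.6241.
Total internal reflection: sin θ_c = n₂/n₁ = 0.6241.
θ_c = arcsin(0.6241) = 38.62°.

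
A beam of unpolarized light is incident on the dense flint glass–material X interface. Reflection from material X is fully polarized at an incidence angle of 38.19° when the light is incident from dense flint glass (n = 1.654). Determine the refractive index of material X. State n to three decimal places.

Full polarization of the reflected beam means tan θ_B = n₂/n₁, where n₁ is the incident medium (dense flint glass).
n₂ = n₁ tan θ_B = 1.654 × tan 38.19° = 1.301.

n ≈ 1.301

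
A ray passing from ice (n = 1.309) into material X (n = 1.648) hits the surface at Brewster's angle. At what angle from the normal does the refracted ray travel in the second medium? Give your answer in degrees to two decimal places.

θ_t ≈ 38.46°

tan θ_B = n₂/n₁ = 1.648/1.309 = 1.2590, so θ_B = 51.54°.
The refracted ray is perpendicular to the reflected ray, so θ_t = 90° − θ_B = 38.46°.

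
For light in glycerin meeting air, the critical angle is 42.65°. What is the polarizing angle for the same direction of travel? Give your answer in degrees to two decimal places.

θ_B ≈ 34.12°

n₂/n₁ = sin θ_c = sin 42.65° = 0.6775.
tan θ_B equals the same ratio, so θ_B = arctan(0.6775) = 34.12°.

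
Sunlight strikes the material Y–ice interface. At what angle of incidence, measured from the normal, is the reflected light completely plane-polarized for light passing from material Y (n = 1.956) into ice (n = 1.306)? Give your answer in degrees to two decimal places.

At Brewster's angle the reflected and refracted rays are perpendicular, which with Snell's law gives tan θ_B = n₂/n₁.
Here n₂/n₁ = 1.306/1.956 = 0.6677, and Brewster's law gives tan θ_B = n₂/n₁.
θ_B = arctan(0.6677) = 33.73°.

θ_B ≈ 33.73°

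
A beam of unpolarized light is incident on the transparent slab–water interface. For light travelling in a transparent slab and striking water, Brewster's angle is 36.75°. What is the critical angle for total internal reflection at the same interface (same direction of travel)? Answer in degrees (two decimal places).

n₂/n₁ = tan 36.75° = 0.7467; the critical angle satisfies sin θ_c = n₂/n₁.
θ_c = arcsin(0.7467) = 48.31°.

θ_c ≈ 48.31°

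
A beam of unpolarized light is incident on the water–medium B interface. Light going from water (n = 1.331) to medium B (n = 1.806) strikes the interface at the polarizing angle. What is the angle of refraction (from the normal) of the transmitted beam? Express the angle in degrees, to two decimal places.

tan θ_B = n₂/n₁ = 1.806/1.331 = 1.3569, so θ_B = 53.61°.
At Brewster's angle the reflected and refracted rays are perpendicular, so θ_t = 90° − θ_B = 90° − 53.61° = 36.39°.

θ_t ≈ 36.39°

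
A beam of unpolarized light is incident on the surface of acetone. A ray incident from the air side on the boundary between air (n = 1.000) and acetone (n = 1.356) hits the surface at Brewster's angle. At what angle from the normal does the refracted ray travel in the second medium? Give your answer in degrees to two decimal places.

θ_B = arctan(n₂/n₁) = arctan(1.356/1.000) = 53.59°.
The refracted ray is perpendicular to the reflected ray, so θ_t = 90° − θ_B = 36.41°.

θ_t ≈ 36.41°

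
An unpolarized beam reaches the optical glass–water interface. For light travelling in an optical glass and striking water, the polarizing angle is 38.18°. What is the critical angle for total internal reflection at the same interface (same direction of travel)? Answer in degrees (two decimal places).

θ_c ≈ 51.85°

From Brewster, n₂/n₁ = tan θ_B = tan 38.18° = 0.7864.
Then sin θ_c = n₂/n₁ = 0.7864, so θ_c = arcsin 0.7864 = 51.85°.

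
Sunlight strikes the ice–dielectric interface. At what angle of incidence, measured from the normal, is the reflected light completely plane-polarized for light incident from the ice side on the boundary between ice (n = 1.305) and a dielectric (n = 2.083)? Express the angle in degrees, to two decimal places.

Brewster's condition: tan θ_B = n₂/n₁ = 2.083/1.305 = 1.5962.
So θ_B = arctan 1.5962 = 57.93°.

θ_B ≈ 57.93°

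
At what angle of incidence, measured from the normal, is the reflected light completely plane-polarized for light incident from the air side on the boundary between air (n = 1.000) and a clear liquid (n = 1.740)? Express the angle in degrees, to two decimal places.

Brewster's condition: tan θ_B = n₂/n₁ = 1.740/1.000 = 1.7400.
θ_B = arctan(1.7400) = 60.11°.

θ_B ≈ 60.11°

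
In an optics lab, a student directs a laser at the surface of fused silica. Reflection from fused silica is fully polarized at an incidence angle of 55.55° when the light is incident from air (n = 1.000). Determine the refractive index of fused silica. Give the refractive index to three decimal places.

n ≈ 1.458

Brewster's law: tan θ_B = n₂/n₁ (light incident in air, refracted into fused silica).
n₂ = n₁ tan θ_B = 1.000 × tan 55.55° = 1.458.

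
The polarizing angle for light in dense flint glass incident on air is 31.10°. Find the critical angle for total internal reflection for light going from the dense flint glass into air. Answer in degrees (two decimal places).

θ_c ≈ 37.10°

n₂/n₁ = tan 31.10° = 0.6032; the critical angle satisfies sin θ_c = n₂/n₁.
θ_c = arcsin(0.6032) = 37.10°.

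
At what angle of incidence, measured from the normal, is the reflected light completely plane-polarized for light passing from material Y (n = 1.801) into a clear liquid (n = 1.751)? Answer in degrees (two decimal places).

tan θ_B = n₂/n₁ = 1.751/1.801 = 0.9722.
θ_B = arctan(0.9722) = 44.19°.

θ_B ≈ 44.19°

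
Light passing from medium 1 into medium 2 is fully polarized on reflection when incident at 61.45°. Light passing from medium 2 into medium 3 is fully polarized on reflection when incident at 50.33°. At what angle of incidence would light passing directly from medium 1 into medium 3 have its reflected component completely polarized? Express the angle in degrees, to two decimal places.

Each Brewster angle gives a ratio: n₂/n₁ = tan 61.45° = 1.8379, n₃/n₂ = tan 50.33° = 1.2058.
Multiplying, n₃/n₁ = 1.8379 × 1.2058 = 2.2162, and θ_B(1→3) = arctan 2.2162 = 65.71°.

θ_B ≈ 65.71°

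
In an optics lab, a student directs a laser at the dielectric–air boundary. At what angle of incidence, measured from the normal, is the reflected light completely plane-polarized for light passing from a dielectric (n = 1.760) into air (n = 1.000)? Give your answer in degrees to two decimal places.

θ_B ≈ 29.60°

The reflected p-component vanishes when tan θ_B = n₂/n₁.
Here n₂/n₁ = 1.000/1.760 = 0.5682, and Brewster's law gives tan θ_B = n₂/n₁.
θ_B = arctan(0.5682) = 29.60°.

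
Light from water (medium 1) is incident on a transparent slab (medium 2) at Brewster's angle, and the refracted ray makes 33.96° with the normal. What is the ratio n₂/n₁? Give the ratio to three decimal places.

n₂/n₁ ≈ 1.485

At Brewster incidence θ_B = 90° − θ_t = 90° − 33.96° = 56.04°.
Then n₂/n₁ = tan θ_B = tan 56.04° = 1.485.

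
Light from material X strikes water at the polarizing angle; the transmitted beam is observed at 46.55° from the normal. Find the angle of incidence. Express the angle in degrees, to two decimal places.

Since the reflected and refracted rays are at right angles at the polarizing angle, θ_B + θ_t = 90°.
θ_B = 90° − 46.55° = 43.45°.

θ_B ≈ 43.45°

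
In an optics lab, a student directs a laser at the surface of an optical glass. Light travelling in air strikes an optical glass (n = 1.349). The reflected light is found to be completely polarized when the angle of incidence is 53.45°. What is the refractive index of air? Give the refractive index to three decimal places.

n ≈ 1.000

At Brewster's angle, tan θ_B = n₂/n₁ with n₁ on the incident side (air) and n₂ on the transmitted side (an optical glass).
n₁ = n₂ / tan θ_B = 1.349 / tan 53.45° = 1.000.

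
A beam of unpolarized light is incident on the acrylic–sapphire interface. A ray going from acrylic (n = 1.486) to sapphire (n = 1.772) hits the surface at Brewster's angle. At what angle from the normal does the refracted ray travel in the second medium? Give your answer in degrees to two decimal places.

θ_B = arctan(n₂/n₁) = arctan(1.772/1.486) = 50.02°.
The refracted ray is perpendicular to the reflected ray, so θ_t = 90° − θ_B = 39.98°.

θ_t ≈ 39.98°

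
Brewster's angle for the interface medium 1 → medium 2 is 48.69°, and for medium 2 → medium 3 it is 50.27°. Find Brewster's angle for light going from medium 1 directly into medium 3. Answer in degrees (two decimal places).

n₂/n₁ = tan 48.69° = 1.1379 and n₃/n₂ = tan 50.27° = 1.2032.
Multiplying, n₃/n₁ = 1.1379 × 1.2032 = 1.3691, and θ_B(1→3) = arctan 1.3691 = 53.86°.

θ_B ≈ 53.86°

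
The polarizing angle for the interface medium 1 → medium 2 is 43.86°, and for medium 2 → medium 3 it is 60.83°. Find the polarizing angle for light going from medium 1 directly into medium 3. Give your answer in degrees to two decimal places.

θ_B ≈ 59.85°

Each Brewster angle gives a ratio: n₂/n₁ = tan 43.86° = 0.9610, n₃/n₂ = tan 60.83° = 1.7915.
n₃/n₁ = 1.7216. Then tan θ_B(1→3) = n₃/n₁, so θ_B(1→3) = arctan(1.7216) = 59.85°.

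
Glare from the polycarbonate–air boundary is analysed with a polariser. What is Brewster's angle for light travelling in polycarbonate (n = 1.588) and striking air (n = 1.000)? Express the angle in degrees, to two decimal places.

The reflected p-component vanishes when tan θ_B = n₂/n₁.
Here n₂/n₁ = 1.000/1.588 = 0.6297, and Brewster's law gives tan θ_B = n₂/n₁. Taking the arctangent, θ_B = 32.20°.

θ_B ≈ 32.20°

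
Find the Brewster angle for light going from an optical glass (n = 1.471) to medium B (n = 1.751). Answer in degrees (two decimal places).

Here n₂/n₁ = 1.751/1.471 = 1.1903, and Brewster's law gives tan θ_B = n₂/n₁.
θ_B = arctan(1.1903) = 49.97°.

θ_B ≈ 49.97°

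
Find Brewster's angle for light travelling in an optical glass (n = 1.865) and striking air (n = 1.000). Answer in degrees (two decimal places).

tan θ_B = n₂/n₁ = 1.000/1.865 = 0.5362.
θ_B = arctan(0.5362) = 28.20°.

θ_B ≈ 28.20°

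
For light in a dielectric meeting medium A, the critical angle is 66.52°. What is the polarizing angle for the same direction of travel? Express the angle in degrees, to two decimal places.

sin θ_c = n₂/n₁, so n₂/n₁ = sin 66.52° = 0.9172.
Brewster: tan θ_B = n₂/n₁ = 0.9172.
θ_B = arctan(0.9172) = 42.53°.

θ_B ≈ 42.53°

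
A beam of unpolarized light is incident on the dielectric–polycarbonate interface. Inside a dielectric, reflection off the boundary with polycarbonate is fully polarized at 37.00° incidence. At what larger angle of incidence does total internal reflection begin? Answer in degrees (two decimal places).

n₂/n₁ = tan 37.00° = 0.7536; the critical angle satisfies sin θ_c = n₂/n₁.
θ_c = arcsin(0.7536) = 48.90°.

θ_c ≈ 48.90°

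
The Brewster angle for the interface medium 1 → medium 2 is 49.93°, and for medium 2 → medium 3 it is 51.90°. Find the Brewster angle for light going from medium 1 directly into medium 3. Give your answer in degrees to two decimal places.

Each Brewster angle gives a ratio: n₂/n₁ = tan 49.93° = 1.1888, n₃/n₂ = tan 51.90° = 1.2753.
So n₃/n₁ = (n₂/n₁)(n₃/n₂) = 1.1888 × 1.2753 = 1.5161.
θ_B(1→3) = arctan(1.5161) = 56.59°.

θ_B ≈ 56.59°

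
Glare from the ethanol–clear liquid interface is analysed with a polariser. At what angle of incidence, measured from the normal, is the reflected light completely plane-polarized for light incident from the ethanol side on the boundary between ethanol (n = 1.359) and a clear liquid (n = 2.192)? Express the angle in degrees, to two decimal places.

θ_B ≈ 58.20°

Brewster's condition: tan θ_B = n₂/n₁ = 2.192/1.359 = 1.6130. Taking the arctangent, θ_B = 58.20°.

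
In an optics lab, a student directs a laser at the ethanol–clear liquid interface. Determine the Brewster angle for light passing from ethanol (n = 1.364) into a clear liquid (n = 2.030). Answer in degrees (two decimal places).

θ_B ≈ 56.10°

Brewster's condition: tan θ_B = n₂/n₁ = 2.030/1.364 = 1.4883.
θ_B = arctan(1.4883) = 56.10°.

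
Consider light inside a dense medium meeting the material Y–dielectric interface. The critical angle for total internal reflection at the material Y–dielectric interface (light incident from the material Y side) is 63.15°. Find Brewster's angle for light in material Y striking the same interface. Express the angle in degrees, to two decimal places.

θ_B ≈ 41.74°

n₂/n₁ = sin θ_c = sin 63.15° = 0.8922.
tan θ_B equals the same ratio, so θ_B = arctan(0.8922) = 41.74°.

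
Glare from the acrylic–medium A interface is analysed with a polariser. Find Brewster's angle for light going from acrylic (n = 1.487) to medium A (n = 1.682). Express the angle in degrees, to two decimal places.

At Brewster's angle the reflected and refracted rays are perpendicular, which with Snell's law gives tan θ_B = n₂/n₁.
Brewster's condition: tan θ_B = n₂/n₁ = 1.682/1.487 = 1.1311. Taking the arctangent, θ_B = 48.52°.

θ_B ≈ 48.52°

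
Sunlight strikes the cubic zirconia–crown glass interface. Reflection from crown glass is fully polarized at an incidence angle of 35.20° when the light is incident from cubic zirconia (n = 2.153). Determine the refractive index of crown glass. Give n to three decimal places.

n ≈ 1.519

Brewster's law: tan θ_B = n₂/n₁ (light incident in cubic zirconia, refracted into crown glass).
n₂ = n₁ tan θ_B = 2.153 × tan 35.20° = 1.519.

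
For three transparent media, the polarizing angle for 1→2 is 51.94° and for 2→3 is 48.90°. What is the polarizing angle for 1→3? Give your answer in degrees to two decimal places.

tan θ_B(1→2) = n₂/n₁ = tan 51.94° = 1.2772.
tan θ_B(2→3) = n₃/n₂ = tan 48.90° = 1.1463.
So n₃/n₁ = (n₂/n₁)(n₃/n₂) = 1.2772 × 1.1463 = 1.4641.
θ_B(1→3) = arctan(1.4641) = 55.67°.

θ_B ≈ 55.67°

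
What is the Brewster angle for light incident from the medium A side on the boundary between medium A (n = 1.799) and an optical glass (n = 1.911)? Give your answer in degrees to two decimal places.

θ_B ≈ 46.73°

Here n₂/n₁ = 1.911/1.799 = 1.0623, and Brewster's law gives tan θ_B = n₂/n₁.
So θ_B = arctan 1.0623 = 46.73°.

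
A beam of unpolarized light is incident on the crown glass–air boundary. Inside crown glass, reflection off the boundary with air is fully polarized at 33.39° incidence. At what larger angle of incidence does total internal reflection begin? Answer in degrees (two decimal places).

n₂/n₁ = tan 33.39° = 0.6591; the critical angle satisfies sin θ_c = n₂/n₁.
θ_c = arcsin(0.6591) = 41.23°.

θ_c ≈ 41.23°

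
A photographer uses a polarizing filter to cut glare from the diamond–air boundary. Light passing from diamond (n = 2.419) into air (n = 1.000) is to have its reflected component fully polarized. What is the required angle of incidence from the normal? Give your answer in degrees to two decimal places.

Here n₂/n₁ = 1.000/2.419 = 0.4134, and Brewster's law gives tan θ_B = n₂/n₁.
θ_B = arctan(0.4134) = 22.46°.

θ_B ≈ 22.46°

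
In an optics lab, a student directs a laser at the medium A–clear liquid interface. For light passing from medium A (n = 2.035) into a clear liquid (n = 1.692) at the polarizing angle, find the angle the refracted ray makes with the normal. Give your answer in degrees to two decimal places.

tan θ_B = n₂/n₁ = 1.692/2.035 = 0.8314, so θ_B = 39.74°.
At Brewster's angle the reflected and refracted rays are perpendicular, so θ_t = 90° − θ_B = 90° − 39.74° = 50.26°.

θ_t ≈ 50.26°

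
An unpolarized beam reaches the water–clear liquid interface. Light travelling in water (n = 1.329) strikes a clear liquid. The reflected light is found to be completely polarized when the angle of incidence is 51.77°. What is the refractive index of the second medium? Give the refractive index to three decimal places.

At the polarizing angle, tan θ_B = n₂/n₁ with n₁ on the incident side (water) and n₂ on the transmitted side (a clear liquid).
n₂ = n₁ tan θ_B = 1.329 × tan 51.77° = 1.687.

n ≈ 1.687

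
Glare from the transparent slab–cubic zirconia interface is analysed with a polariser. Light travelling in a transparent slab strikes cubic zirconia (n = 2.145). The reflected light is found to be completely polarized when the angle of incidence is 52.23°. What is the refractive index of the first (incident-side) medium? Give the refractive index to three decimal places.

n ≈ 1.662

At Brewster's angle, tan θ_B = n₂/n₁ with n₁ on the incident side (a transparent slab) and n₂ on the transmitted side (cubic zirconia).
n₁ = n₂ / tan θ_B = 2.145 / tan 52.23° = 1.662.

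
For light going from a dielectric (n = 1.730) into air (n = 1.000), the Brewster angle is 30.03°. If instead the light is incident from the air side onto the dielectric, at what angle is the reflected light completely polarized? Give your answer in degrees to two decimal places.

The two Brewster angles are complementary: θ_B' = 90° − θ_B = 90° − 30.03° = 59.97°.

θ_B' ≈ 59.97°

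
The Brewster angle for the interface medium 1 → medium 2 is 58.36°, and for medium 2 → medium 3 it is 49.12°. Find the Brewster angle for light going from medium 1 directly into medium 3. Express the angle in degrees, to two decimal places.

θ_B ≈ 61.93°

n₂/n₁ = tan 58.36° = 1.6229 and n₃/n₂ = tan 49.12° = 1.1552.
Multiplying, n₃/n₁ = 1.6229 × 1.1552 = 1.8749, and θ_B(1→3) = arctan 1.8749 = 61.93°.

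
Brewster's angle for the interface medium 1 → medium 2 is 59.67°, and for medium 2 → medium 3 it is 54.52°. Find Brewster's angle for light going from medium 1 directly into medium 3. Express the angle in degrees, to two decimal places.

tan θ_B(1→2) = n₂/n₁ = tan 59.67° = 1.7092.
tan θ_B(2→3) = n₃/n₂ = tan 54.52° = 1.4030.
Multiplying, n₃/n₁ = 1.7092 × 1.4030 = 2.3980, and θ_B(1→3) = arctan 2.3980 = 67.36°.

θ_B ≈ 67.36°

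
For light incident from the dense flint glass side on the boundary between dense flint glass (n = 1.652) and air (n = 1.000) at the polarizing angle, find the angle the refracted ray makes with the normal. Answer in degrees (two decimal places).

θ_t ≈ 58.81°

θ_B = arctan(n₂/n₁) = arctan(1.000/1.652) = 31.19°.
The refracted ray is perpendicular to the reflected ray, so θ_t = 90° − θ_B = 58.81°.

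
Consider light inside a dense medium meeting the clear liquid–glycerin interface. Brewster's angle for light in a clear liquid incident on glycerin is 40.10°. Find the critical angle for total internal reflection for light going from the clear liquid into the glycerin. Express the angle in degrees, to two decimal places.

tan θ_B = n₂/n₁ = tan 40.10° = 0.8421.
Total internal reflection: sin θ_c = n₂/n₁ = 0.8421.
θ_c = arcsin(0.8421) = 57.36°.

θ_c ≈ 57.36°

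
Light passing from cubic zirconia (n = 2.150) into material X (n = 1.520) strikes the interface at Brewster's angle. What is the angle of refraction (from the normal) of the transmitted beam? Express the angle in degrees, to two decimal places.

θ_t ≈ 54.74°

First find Brewster's angle: tan θ_B = 1.520/2.150 = 0.7070, giving θ_B = 35.26°.
The refracted ray is perpendicular to the reflected ray, so θ_t = 90° − θ_B = 54.74°.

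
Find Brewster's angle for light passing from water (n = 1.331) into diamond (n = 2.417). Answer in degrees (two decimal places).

Brewster's condition: tan θ_B = n₂/n₁ = 2.417/1.331 = 1.8159.
θ_B = arctan(1.8159) = 61.16°.

θ_B ≈ 61.16°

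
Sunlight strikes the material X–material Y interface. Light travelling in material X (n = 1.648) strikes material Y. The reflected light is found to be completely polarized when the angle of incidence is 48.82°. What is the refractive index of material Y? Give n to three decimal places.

At the Brewster angle, tan θ_B = n₂/n₁ with n₁ on the incident side (material X) and n₂ on the transmitted side (material Y).
n₂ = n₁ tan θ_B = 1.648 × tan 48.82° = 1.884.

n ≈ 1.884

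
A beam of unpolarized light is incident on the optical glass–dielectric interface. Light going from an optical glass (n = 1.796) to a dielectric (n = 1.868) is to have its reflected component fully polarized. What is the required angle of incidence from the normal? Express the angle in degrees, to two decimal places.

θ_B ≈ 46.13°

Here n₂/n₁ = 1.868/1.796 = 1.0401, and Brewster's law gives tan θ_B = n₂/n₁. Taking the arctangent, θ_B = 46.13°.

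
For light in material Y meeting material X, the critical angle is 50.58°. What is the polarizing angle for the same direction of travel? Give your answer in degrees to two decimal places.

At the critical angle sin θ_c = n₂/n₁, giving n₂/n₁ = sin 50.58° = 0.7725.
Then tan θ_B = n₂/n₁ = 0.7725, so θ_B = arctan 0.7725 = 37.69°.

θ_B ≈ 37.69°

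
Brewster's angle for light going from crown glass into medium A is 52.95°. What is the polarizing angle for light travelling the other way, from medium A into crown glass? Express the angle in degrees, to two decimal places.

θ_B' ≈ 37.05°

tan θ_B' = n₁/n₂ = 1/tan θ_B, so θ_B' = 90° − θ_B.
θ_B' = 90° − 52.95° = 37.05°.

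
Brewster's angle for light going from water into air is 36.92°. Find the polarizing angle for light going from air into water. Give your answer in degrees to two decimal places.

θ_B' ≈ 53.08°

The two Brewster angles are complementary: θ_B' = 90° − θ_B = 90° − 36.92° = 53.08°.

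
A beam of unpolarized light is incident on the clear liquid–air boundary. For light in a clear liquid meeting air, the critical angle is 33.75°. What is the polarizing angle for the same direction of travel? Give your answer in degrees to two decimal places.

θ_B ≈ 29.06°

sin θ_c = n₂/n₁, so n₂/n₁ = sin 33.75° = 0.5556.
Brewster: tan θ_B = n₂/n₁ = 0.5556.
θ_B = arctan(0.5556) = 29.06°.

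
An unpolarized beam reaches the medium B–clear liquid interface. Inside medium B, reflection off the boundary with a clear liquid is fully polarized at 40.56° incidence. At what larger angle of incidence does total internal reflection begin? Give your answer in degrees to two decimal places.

θ_c ≈ 58.86°

tan θ_B = n₂/n₁ = tan 40.56° = 0.8559.
Total internal reflection: sin θ_c = n₂/n₁ = 0.8559.
θ_c = arcsin(0.8559) = 58.86°.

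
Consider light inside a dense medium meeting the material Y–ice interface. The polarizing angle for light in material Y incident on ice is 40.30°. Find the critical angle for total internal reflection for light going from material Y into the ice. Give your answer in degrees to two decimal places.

θ_c ≈ 58.00°

tan θ_B = n₂/n₁ = tan 40.30° = 0.8481.
Total internal reflection: sin θ_c = n₂/n₁ = 0.8481.
θ_c = arcsin(0.8481) = 58.00°.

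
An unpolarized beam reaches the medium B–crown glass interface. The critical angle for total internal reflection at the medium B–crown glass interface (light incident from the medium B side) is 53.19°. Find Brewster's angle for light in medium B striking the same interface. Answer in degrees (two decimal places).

θ_B ≈ 38.68°

n₂/n₁ = sin θ_c = sin 53.19° = 0.8006.
tan θ_B equals the same ratio, so θ_B = arctan(0.8006) = 38.68°.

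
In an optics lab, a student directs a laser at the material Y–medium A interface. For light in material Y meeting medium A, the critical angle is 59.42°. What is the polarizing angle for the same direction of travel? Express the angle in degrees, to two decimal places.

θ_B ≈ 40.73°

At the critical angle sin θ_c = n₂/n₁, giving n₂/n₁ = sin 59.42° = 0.8609.
Then tan θ_B = n₂/n₁ = 0.8609, so θ_B = arctan 0.8609 = 40.73°.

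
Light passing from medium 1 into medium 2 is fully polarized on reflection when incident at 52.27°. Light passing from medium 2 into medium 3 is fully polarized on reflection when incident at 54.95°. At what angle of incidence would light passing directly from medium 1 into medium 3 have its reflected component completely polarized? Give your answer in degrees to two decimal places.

θ_B ≈ 61.51°

n₂/n₁ = tan 52.27° = 1.2924 and n₃/n₂ = tan 54.95° = 1.4255.
n₃/n₁ = 1.8424. Then tan θ_B(1→3) = n₃/n₁, so θ_B(1→3) = arctan(1.8424) = 61.51°.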